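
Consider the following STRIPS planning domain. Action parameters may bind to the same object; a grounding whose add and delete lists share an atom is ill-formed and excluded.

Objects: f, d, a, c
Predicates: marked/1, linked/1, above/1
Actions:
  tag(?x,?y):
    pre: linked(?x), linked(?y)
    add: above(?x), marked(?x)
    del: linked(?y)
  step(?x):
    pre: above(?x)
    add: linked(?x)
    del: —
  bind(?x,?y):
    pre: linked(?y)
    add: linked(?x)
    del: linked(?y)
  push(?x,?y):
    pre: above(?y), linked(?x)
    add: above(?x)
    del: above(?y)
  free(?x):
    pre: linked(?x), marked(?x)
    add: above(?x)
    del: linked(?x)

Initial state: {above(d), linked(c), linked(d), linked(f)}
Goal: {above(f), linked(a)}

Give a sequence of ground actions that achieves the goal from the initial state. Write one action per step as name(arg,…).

1. tag(f,f)  →  {above(d), above(f), linked(c), linked(d), marked(f)}
2. bind(a,d)  →  {above(d), above(f), linked(a), linked(c), marked(f)}

tag(f,f); bind(a,d)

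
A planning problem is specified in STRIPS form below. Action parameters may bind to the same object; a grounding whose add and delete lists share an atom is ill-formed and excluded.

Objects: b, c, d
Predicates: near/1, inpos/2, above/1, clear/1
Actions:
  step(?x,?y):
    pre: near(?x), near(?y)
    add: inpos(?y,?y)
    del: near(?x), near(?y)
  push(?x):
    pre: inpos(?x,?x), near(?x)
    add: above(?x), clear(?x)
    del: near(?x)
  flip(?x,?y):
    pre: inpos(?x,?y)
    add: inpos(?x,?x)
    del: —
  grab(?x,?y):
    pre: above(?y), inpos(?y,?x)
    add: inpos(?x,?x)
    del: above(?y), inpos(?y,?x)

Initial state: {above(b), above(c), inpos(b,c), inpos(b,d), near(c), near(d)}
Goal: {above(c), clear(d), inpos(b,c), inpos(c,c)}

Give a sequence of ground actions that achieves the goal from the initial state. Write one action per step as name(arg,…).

1. step(c,c)  →  {above(b), above(c), inpos(b,c), inpos(b,d), inpos(c,c), near(d)}
2. grab(d,b)  →  {above(c), inpos(b,c), inpos(c,c), inpos(d,d), near(d)}
3. push(d)  →  {above(c), above(d), clear(d), inpos(b,c), inpos(c,c), inpos(d,d)}

step(c,c); grab(d,b); push(d)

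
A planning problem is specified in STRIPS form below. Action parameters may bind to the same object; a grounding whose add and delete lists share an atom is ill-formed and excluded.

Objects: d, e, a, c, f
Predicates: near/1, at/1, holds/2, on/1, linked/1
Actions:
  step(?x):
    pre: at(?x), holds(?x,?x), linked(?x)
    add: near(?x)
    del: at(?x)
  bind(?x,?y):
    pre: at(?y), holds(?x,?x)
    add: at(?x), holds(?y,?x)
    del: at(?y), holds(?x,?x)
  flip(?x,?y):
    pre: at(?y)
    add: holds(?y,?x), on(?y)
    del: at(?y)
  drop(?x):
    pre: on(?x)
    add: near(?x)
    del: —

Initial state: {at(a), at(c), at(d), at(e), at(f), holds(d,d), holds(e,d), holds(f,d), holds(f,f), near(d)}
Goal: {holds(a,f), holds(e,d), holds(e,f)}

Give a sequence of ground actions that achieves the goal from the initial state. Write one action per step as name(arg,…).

bind(f,e); flip(f,a)

1. bind(f,e)  →  {at(a), at(c), at(d), at(f), holds(d,d), holds(e,d), holds(e,f), holds(f,d), near(d)}
2. flip(f,a)  →  {at(c), at(d), at(f), holds(a,f), holds(d,d), holds(e,d), holds(e,f), holds(f,d), near(d), on(a)}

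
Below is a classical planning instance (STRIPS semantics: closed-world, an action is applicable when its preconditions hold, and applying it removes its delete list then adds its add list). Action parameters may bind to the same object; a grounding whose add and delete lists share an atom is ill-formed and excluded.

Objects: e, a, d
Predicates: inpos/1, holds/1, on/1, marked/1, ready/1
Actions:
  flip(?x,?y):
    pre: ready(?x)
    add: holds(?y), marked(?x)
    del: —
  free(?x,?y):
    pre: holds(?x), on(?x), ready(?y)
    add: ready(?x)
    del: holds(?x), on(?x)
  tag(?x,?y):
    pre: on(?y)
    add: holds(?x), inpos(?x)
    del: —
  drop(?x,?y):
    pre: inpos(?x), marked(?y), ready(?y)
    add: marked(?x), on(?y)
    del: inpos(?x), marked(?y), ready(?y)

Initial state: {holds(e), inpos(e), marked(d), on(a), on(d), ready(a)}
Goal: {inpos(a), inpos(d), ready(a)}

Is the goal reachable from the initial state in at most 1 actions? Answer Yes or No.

1. tag(a,a)  →  {holds(a), holds(e), inpos(a), inpos(e), marked(d), on(a), on(d), ready(a)}
2. tag(d,a)  →  {holds(a), holds(d), holds(e), inpos(a), inpos(d), inpos(e), marked(d), on(a), on(d), ready(a)}
optimal plan length = 2; 2 > 1

No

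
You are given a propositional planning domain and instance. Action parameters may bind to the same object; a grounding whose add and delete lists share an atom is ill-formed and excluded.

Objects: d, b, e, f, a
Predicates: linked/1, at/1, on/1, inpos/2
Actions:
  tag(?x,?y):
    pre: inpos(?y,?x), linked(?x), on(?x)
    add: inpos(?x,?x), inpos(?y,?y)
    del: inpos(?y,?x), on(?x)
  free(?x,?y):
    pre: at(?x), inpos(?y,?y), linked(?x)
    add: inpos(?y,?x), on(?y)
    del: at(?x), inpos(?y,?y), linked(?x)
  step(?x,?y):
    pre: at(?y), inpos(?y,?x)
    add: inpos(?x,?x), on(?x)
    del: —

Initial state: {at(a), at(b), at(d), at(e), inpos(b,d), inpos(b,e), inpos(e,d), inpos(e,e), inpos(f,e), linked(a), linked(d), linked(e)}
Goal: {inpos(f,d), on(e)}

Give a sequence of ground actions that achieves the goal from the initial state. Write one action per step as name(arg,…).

free(a,e); tag(e,f); free(d,f); step(e,b)

1. free(a,e)  →  {at(b), at(d), at(e), inpos(b,d), inpos(b,e), inpos(e,a), inpos(e,d), inpos(f,e), linked(d), linked(e), on(e)}
2. tag(e,f)  →  {at(b), at(d), at(e), inpos(b,d), inpos(b,e), inpos(e,a), inpos(e,d), inpos(e,e), inpos(f,f), linked(d), linked(e)}
3. free(d,f)  →  {at(b), at(e), inpos(b,d), inpos(b,e), inpos(e,a), inpos(e,d), inpos(e,e), inpos(f,d), linked(e), on(f)}
4. step(e,b)  →  {at(b), at(e), inpos(b,d), inpos(b,e), inpos(e,a), inpos(e,d), inpos(e,e), inpos(f,d), linked(e), on(e), on(f)}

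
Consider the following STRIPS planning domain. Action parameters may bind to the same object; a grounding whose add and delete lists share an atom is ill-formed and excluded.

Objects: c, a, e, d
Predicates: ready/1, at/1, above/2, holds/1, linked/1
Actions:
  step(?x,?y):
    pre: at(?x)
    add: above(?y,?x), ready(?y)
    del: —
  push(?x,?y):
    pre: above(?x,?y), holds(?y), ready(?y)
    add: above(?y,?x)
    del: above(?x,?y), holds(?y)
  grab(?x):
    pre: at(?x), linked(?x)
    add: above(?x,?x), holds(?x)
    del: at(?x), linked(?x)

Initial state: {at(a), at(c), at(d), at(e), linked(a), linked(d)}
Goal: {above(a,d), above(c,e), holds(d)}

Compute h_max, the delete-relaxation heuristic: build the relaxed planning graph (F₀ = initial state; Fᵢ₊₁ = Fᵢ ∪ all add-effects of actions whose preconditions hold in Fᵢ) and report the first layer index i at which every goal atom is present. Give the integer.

F0 = init (6 atoms)
F1 = F0 ∪ {above(a,a), above(a,c), above(a,d), above(a,e), above(c,a), above(c,c), above(c,d), above(c,e), above(d,a), above(d,c), above(d,d), above(d,e), above(e,a), above(e,c), above(e,d), above(e,e), holds(a), holds(d), ready(a), ready(c), ready(d), ready(e)}  (28 atoms)
goal ⊆ F1  ⇒  h_max = 1

1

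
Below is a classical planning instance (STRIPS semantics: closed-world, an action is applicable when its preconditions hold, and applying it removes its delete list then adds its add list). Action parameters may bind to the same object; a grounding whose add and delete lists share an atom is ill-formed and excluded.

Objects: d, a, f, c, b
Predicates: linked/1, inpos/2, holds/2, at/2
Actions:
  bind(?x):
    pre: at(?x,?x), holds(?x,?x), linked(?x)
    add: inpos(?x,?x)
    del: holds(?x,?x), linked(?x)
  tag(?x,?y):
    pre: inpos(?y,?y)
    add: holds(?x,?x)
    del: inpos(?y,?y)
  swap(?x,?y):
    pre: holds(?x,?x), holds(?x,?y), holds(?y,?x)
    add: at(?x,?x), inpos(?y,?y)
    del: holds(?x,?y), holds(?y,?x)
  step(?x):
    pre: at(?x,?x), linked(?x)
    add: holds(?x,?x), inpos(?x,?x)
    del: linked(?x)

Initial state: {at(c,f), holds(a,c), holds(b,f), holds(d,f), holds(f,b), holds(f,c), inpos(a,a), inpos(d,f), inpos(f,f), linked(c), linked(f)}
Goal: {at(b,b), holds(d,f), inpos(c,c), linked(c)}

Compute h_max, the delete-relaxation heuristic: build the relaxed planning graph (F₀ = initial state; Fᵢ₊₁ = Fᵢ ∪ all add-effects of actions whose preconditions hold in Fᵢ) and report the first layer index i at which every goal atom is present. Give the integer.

F0 = init (11 atoms)
F1 = F0 ∪ {holds(a,a), holds(b,b), holds(c,c), holds(d,d), holds(f,f)}  (16 atoms)
F2 = F1 ∪ {at(a,a), at(b,b), at(c,c), at(d,d), at(f,f), inpos(b,b), inpos(c,c), inpos(d,d)}  (24 atoms)
goal ⊆ F2  ⇒  h_max = 2

2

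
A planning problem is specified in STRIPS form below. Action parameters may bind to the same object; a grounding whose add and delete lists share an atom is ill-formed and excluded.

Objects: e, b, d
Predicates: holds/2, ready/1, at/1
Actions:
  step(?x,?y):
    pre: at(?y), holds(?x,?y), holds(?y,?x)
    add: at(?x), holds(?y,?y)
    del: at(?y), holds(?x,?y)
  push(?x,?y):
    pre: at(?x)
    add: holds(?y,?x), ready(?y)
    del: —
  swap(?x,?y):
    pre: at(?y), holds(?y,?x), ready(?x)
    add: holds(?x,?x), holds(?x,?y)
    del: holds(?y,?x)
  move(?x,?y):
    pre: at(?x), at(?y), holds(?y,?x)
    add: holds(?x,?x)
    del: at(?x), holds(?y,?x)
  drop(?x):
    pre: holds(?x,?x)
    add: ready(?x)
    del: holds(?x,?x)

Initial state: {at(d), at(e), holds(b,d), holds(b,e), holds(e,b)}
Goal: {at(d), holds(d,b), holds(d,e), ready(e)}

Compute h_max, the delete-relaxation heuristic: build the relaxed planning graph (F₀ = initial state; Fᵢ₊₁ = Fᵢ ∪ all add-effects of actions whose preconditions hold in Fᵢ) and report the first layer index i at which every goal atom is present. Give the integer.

2

F0 = init (5 atoms)
F1 = F0 ∪ {at(b), holds(d,d), holds(d,e), holds(e,d), holds(e,e), ready(b), ready(d), ready(e)}  (13 atoms)
F2 = F1 ∪ {holds(b,b), holds(d,b)}  (15 atoms)
goal ⊆ F2  ⇒  h_max = 2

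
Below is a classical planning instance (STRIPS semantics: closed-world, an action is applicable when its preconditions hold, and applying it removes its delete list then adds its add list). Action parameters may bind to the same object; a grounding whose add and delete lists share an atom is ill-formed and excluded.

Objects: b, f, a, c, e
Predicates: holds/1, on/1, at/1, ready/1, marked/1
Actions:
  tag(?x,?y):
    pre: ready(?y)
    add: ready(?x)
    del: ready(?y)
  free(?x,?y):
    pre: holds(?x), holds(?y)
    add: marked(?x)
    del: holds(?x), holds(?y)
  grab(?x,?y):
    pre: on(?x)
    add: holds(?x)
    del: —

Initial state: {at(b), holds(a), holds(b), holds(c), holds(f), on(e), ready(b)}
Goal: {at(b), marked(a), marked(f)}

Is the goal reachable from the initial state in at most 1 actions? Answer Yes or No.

No

1. free(f,b)  →  {at(b), holds(a), holds(c), marked(f), on(e), ready(b)}
2. free(a,a)  →  {at(b), holds(c), marked(a), marked(f), on(e), ready(b)}
optimal plan length = 2; 2 > 1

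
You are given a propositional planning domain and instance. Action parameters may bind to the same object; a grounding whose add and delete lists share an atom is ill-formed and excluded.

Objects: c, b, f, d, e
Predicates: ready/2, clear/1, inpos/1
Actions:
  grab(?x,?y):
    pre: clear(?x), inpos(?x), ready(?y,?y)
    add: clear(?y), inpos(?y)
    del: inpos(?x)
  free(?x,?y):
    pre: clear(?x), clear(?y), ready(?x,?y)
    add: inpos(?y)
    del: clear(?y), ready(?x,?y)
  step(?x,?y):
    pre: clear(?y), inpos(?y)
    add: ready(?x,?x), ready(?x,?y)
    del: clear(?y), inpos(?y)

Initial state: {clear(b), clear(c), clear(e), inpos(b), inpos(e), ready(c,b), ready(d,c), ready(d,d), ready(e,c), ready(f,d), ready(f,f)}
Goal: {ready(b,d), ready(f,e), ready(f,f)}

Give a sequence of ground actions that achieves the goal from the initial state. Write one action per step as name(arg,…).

1. grab(b,d)  →  {clear(b), clear(c), clear(d), clear(e), inpos(d), inpos(e), ready(c,b), ready(d,c), ready(d,d), ready(e,c), ready(f,d), ready(f,f)}
2. step(b,d)  →  {clear(b), clear(c), clear(e), inpos(e), ready(b,b), ready(b,d), ready(c,b), ready(d,c), ready(d,d), ready(e,c), ready(f,d), ready(f,f)}
3. step(f,e)  →  {clear(b), clear(c), ready(b,b), ready(b,d), ready(c,b), ready(d,c), ready(d,d), ready(e,c), ready(f,d), ready(f,e), ready(f,f)}

grab(b,d); step(b,d); step(f,e)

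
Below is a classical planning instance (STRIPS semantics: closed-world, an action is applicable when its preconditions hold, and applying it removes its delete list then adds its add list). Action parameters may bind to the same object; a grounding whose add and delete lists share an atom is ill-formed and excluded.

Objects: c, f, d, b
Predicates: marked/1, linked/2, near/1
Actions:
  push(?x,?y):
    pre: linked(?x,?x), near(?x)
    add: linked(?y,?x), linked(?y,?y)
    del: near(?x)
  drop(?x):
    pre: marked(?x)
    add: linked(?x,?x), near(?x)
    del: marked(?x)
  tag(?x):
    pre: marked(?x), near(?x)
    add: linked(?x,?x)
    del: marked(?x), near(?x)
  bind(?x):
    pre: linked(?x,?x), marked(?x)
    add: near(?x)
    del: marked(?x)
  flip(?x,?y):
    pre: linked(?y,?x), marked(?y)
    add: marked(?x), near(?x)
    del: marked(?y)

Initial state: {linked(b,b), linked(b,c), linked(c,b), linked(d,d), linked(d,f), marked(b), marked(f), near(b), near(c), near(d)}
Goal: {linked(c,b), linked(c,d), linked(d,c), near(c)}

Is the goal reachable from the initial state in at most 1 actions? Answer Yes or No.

No

1. push(d,c)  →  {linked(b,b), linked(b,c), linked(c,b), linked(c,c), linked(c,d), linked(d,d), linked(d,f), marked(b), marked(f), near(b), near(c)}
2. push(c,d)  →  {linked(b,b), linked(b,c), linked(c,b), linked(c,c), linked(c,d), linked(d,c), linked(d,d), linked(d,f), marked(b), marked(f), near(b)}
3. flip(c,b)  →  {linked(b,b), linked(b,c), linked(c,b), linked(c,c), linked(c,d), linked(d,c), linked(d,d), linked(d,f), marked(c), marked(f), near(b), near(c)}
optimal plan length = 3; 3 > 1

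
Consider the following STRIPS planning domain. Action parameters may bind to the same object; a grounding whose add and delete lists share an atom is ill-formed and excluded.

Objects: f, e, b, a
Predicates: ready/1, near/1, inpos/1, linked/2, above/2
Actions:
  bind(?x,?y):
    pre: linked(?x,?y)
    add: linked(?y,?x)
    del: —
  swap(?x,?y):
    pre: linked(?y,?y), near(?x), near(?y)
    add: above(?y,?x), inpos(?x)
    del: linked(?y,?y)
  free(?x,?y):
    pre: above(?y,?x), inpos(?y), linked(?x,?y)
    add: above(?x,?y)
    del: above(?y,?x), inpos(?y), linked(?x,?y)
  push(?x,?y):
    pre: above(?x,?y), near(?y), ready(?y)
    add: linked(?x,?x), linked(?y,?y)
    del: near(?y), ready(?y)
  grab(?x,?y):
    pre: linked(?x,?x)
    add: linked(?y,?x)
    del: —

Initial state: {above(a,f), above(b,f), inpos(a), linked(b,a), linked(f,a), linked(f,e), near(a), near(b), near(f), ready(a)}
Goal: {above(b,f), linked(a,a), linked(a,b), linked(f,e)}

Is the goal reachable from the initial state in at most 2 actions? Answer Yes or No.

No

1. bind(b,a)  →  {above(a,f), above(b,f), inpos(a), linked(a,b), linked(b,a), linked(f,a), linked(f,e), near(a), near(b), near(f), ready(a)}
2. free(f,a)  →  {above(b,f), above(f,a), linked(a,b), linked(b,a), linked(f,e), near(a), near(b), near(f), ready(a)}
3. push(f,a)  →  {above(b,f), above(f,a), linked(a,a), linked(a,b), linked(b,a), linked(f,e), linked(f,f), near(b), near(f)}
optimal plan length = 3; 3 > 2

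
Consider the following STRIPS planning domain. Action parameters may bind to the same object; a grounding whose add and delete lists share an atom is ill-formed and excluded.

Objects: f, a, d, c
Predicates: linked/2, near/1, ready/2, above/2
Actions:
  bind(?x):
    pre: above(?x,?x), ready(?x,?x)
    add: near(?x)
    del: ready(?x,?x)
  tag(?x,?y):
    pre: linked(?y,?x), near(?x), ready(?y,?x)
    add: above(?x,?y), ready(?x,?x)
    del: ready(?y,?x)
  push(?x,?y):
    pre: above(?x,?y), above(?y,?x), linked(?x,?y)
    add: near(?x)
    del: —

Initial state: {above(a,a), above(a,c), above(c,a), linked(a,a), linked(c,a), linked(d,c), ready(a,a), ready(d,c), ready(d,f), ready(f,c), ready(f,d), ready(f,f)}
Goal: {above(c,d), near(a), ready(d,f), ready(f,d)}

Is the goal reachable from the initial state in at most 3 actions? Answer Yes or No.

Yes

1. bind(a)  →  {above(a,a), above(a,c), above(c,a), linked(a,a), linked(c,a), linked(d,c), near(a), ready(d,c), ready(d,f), ready(f,c), ready(f,d), ready(f,f)}
2. push(c,a)  →  {above(a,a), above(a,c), above(c,a), linked(a,a), linked(c,a), linked(d,c), near(a), near(c), ready(d,c), ready(d,f), ready(f,c), ready(f,d), ready(f,f)}
3. tag(c,d)  →  {above(a,a), above(a,c), above(c,a), above(c,d), linked(a,a), linked(c,a), linked(d,c), near(a), near(c), ready(c,c), ready(d,f), ready(f,c), ready(f,d), ready(f,f)}
optimal plan length = 3; 3 ≤ 3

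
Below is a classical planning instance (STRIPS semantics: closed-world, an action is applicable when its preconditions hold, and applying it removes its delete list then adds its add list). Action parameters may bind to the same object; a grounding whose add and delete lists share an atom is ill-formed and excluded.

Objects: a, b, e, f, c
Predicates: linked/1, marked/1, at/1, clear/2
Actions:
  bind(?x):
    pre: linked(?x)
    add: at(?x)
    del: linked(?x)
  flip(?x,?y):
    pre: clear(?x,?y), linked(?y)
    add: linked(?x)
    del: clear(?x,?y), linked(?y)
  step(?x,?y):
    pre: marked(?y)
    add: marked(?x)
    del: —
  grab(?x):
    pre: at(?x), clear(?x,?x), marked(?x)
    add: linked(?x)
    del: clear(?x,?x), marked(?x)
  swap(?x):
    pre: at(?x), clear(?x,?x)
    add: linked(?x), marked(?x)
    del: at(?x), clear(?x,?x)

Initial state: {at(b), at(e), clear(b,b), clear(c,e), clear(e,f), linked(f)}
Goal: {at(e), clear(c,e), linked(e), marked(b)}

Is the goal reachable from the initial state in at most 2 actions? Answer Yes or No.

1. flip(e,f)  →  {at(b), at(e), clear(b,b), clear(c,e), linked(e)}
2. swap(b)  →  {at(e), clear(c,e), linked(b), linked(e), marked(b)}
optimal plan length = 2; 2 ≤ 2

Yes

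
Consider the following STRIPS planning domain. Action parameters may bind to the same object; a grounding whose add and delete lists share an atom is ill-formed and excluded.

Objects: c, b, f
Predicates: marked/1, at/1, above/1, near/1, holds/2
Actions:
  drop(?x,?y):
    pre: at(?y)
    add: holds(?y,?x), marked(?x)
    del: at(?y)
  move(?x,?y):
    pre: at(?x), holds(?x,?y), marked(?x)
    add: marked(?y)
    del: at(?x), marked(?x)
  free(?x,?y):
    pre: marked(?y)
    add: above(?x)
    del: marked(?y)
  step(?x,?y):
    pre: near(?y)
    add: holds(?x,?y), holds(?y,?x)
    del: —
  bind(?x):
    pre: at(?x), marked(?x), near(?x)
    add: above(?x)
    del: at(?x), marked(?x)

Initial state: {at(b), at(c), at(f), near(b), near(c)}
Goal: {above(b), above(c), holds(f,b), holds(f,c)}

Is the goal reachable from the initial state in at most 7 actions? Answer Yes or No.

1. drop(c,c)  →  {at(b), at(f), holds(c,c), marked(c), near(b), near(c)}
2. drop(b,f)  →  {at(b), holds(c,c), holds(f,b), marked(b), marked(c), near(b), near(c)}
3. free(c,c)  →  {above(c), at(b), holds(c,c), holds(f,b), marked(b), near(b), near(c)}
4. free(b,b)  →  {above(b), above(c), at(b), holds(c,c), holds(f,b), near(b), near(c)}
5. step(f,c)  →  {above(b), above(c), at(b), holds(c,c), holds(c,f), holds(f,b), holds(f,c), near(b), near(c)}
optimal plan length = 5; 5 ≤ 7

Yes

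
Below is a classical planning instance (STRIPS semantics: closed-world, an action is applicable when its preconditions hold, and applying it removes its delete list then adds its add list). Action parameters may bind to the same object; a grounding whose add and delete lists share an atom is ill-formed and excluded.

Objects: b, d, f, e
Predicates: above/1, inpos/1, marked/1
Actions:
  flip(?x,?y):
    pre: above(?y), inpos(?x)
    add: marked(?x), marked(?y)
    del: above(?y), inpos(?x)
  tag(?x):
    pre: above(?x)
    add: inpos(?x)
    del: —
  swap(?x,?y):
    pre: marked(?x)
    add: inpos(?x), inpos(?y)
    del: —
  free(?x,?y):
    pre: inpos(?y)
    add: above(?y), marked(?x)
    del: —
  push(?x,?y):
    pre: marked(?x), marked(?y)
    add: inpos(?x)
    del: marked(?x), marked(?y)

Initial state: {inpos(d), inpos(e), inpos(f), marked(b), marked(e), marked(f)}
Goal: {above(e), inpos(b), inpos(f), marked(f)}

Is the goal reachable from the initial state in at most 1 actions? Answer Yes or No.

No

1. swap(b,b)  →  {inpos(b), inpos(d), inpos(e), inpos(f), marked(b), marked(e), marked(f)}
2. free(b,e)  →  {above(e), inpos(b), inpos(d), inpos(e), inpos(f), marked(b), marked(e), marked(f)}
optimal plan length = 2; 2 > 1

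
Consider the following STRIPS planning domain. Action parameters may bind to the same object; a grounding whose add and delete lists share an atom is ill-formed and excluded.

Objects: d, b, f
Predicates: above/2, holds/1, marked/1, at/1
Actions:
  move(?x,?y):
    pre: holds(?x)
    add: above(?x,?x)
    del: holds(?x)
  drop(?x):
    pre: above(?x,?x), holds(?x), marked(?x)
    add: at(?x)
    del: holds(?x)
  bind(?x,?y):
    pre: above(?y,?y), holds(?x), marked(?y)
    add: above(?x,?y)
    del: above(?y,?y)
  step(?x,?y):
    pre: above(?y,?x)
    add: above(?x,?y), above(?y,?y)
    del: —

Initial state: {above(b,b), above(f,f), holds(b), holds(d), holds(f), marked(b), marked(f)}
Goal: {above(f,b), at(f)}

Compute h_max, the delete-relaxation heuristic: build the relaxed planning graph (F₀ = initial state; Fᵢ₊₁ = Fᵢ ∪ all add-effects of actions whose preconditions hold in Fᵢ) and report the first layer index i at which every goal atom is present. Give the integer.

1

F0 = init (7 atoms)
F1 = F0 ∪ {above(b,f), above(d,b), above(d,d), above(d,f), above(f,b), at(b), at(f)}  (14 atoms)
goal ⊆ F1  ⇒  h_max = 1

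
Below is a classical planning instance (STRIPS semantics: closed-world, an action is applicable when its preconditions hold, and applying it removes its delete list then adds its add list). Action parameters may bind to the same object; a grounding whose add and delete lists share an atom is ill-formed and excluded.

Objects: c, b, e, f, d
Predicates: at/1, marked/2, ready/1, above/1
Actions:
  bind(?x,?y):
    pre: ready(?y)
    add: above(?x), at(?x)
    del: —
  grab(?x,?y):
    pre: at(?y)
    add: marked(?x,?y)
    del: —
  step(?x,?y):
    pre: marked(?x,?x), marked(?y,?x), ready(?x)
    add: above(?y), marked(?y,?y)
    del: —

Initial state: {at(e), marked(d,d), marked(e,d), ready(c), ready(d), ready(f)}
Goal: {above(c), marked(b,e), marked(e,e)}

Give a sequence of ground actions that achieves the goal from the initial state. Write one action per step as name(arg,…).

1. bind(c,c)  →  {above(c), at(c), at(e), marked(d,d), marked(e,d), ready(c), ready(d), ready(f)}
2. grab(b,e)  →  {above(c), at(c), at(e), marked(b,e), marked(d,d), marked(e,d), ready(c), ready(d), ready(f)}
3. grab(e,e)  →  {above(c), at(c), at(e), marked(b,e), marked(d,d), marked(e,d), marked(e,e), ready(c), ready(d), ready(f)}

bind(c,c); grab(b,e); grab(e,e)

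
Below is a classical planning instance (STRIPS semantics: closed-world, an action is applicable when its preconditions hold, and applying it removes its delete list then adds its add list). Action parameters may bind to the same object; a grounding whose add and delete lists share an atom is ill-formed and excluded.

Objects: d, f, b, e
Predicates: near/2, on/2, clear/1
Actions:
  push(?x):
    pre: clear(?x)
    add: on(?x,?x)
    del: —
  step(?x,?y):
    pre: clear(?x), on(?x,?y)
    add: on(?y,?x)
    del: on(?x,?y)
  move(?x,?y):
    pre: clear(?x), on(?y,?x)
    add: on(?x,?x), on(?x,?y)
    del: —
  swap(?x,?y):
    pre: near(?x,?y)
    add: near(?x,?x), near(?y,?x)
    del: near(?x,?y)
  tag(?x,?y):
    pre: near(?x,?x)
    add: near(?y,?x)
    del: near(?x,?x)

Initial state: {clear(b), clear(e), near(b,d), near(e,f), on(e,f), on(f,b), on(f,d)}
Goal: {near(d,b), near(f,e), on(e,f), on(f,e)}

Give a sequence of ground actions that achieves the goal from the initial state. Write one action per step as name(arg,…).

1. step(e,f)  →  {clear(b), clear(e), near(b,d), near(e,f), on(f,b), on(f,d), on(f,e)}
2. move(e,f)  →  {clear(b), clear(e), near(b,d), near(e,f), on(e,e), on(e,f), on(f,b), on(f,d), on(f,e)}
3. swap(b,d)  →  {clear(b), clear(e), near(b,b), near(d,b), near(e,f), on(e,e), on(e,f), on(f,b), on(f,d), on(f,e)}
4. swap(e,f)  →  {clear(b), clear(e), near(b,b), near(d,b), near(e,e), near(f,e), on(e,e), on(e,f), on(f,b), on(f,d), on(f,e)}

step(e,f); move(e,f); swap(b,d); swap(e,f)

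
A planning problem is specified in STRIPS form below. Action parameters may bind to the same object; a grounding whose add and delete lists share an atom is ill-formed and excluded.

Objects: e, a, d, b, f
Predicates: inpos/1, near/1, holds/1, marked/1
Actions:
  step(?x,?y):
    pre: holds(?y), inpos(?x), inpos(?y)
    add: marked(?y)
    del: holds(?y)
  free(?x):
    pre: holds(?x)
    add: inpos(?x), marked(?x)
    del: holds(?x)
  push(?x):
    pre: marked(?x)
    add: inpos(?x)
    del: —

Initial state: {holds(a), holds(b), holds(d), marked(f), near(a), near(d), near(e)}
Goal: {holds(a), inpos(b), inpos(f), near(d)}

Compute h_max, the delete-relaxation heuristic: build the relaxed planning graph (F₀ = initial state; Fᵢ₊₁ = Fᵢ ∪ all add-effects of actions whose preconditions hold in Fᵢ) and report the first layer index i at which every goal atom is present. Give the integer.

F0 = init (7 atoms)
F1 = F0 ∪ {inpos(a), inpos(b), inpos(d), inpos(f), marked(a), marked(b), marked(d)}  (14 atoms)
goal ⊆ F1  ⇒  h_max = 1

1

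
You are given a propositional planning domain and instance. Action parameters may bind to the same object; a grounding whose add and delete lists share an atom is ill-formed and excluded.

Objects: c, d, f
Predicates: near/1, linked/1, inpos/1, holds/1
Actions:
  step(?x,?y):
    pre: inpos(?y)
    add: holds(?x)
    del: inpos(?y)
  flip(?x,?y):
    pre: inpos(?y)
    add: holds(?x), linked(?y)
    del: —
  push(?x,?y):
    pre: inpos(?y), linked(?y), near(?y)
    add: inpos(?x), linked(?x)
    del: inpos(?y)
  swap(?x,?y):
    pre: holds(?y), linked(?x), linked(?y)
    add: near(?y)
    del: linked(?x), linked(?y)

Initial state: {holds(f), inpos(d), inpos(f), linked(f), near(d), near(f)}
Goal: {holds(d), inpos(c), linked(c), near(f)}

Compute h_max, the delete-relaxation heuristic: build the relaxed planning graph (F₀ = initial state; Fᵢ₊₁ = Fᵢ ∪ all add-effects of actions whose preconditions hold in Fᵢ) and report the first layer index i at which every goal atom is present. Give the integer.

F0 = init (6 atoms)
F1 = F0 ∪ {holds(c), holds(d), inpos(c), linked(c), linked(d)}  (11 atoms)
goal ⊆ F1  ⇒  h_max = 1

1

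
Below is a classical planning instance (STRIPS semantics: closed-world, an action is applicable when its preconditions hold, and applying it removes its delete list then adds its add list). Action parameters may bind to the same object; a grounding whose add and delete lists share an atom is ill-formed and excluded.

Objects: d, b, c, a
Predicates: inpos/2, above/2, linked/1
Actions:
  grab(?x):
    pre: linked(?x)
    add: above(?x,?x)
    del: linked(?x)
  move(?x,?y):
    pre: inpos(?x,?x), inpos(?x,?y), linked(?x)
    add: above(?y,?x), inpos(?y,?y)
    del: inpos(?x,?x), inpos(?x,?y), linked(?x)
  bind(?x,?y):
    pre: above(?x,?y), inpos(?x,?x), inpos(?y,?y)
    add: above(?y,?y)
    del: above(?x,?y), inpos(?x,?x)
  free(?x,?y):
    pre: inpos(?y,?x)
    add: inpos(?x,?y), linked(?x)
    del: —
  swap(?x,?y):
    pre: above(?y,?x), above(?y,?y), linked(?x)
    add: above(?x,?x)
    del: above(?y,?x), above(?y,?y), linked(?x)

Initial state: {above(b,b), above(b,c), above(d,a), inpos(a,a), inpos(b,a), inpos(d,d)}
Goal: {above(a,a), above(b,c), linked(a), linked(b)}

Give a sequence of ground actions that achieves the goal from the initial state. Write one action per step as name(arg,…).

1. bind(d,a)  →  {above(a,a), above(b,b), above(b,c), inpos(a,a), inpos(b,a)}
2. free(a,b)  →  {above(a,a), above(b,b), above(b,c), inpos(a,a), inpos(a,b), inpos(b,a), linked(a)}
3. free(b,a)  →  {above(a,a), above(b,b), above(b,c), inpos(a,a), inpos(a,b), inpos(b,a), linked(a), linked(b)}

bind(d,a); free(a,b); free(b,a)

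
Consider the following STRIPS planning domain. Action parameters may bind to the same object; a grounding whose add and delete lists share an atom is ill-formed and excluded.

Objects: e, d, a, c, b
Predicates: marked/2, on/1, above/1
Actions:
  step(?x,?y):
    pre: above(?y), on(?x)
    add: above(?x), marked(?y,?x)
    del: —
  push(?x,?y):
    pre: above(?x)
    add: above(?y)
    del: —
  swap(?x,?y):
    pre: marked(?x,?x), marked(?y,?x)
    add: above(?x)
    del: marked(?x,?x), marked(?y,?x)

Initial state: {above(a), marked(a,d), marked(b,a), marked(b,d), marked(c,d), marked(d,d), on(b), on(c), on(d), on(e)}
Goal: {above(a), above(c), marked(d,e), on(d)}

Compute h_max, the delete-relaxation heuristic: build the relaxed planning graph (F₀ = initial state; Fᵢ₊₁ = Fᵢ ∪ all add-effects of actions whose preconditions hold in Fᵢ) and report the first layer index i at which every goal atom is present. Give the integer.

2

F0 = init (10 atoms)
F1 = F0 ∪ {above(b), above(c), above(d), above(e), marked(a,b), marked(a,c), marked(a,e)}  (17 atoms)
F2 = F1 ∪ {marked(b,b), marked(b,c), marked(b,e), marked(c,b), marked(c,c), marked(c,e), marked(d,b), marked(d,c), marked(d,e), marked(e,b), marked(e,c), marked(e,d), marked(e,e)}  (30 atoms)
goal ⊆ F2  ⇒  h_max = 2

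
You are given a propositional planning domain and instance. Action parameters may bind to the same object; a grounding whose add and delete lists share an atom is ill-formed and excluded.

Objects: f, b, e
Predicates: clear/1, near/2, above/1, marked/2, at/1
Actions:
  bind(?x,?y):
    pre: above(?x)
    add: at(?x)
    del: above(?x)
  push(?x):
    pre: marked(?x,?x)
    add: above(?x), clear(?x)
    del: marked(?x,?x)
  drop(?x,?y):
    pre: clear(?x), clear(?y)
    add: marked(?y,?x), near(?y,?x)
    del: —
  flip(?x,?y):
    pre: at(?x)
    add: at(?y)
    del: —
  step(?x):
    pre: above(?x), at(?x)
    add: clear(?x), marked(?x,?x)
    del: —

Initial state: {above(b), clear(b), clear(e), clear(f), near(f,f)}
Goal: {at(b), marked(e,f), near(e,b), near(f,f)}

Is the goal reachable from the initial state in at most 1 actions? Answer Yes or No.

1. bind(b,f)  →  {at(b), clear(b), clear(e), clear(f), near(f,f)}
2. drop(f,e)  →  {at(b), clear(b), clear(e), clear(f), marked(e,f), near(e,f), near(f,f)}
3. drop(b,e)  →  {at(b), clear(b), clear(e), clear(f), marked(e,b), marked(e,f), near(e,b), near(e,f), near(f,f)}
optimal plan length = 3; 3 > 1

No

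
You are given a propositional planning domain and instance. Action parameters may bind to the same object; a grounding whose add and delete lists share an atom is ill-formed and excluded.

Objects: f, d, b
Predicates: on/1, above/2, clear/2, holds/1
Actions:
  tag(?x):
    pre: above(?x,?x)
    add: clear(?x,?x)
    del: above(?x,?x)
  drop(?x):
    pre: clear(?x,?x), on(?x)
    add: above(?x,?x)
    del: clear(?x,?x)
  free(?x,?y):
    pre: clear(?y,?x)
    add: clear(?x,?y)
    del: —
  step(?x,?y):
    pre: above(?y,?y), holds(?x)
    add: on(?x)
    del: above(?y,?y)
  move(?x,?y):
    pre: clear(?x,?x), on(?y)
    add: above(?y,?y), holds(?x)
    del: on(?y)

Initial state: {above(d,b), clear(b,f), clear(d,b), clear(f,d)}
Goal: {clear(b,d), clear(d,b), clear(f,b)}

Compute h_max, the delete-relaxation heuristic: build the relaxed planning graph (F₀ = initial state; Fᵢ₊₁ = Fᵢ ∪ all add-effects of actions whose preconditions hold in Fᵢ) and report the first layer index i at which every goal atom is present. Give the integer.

1

F0 = init (4 atoms)
F1 = F0 ∪ {clear(b,d), clear(d,f), clear(f,b)}  (7 atoms)
goal ⊆ F1  ⇒  h_max = 1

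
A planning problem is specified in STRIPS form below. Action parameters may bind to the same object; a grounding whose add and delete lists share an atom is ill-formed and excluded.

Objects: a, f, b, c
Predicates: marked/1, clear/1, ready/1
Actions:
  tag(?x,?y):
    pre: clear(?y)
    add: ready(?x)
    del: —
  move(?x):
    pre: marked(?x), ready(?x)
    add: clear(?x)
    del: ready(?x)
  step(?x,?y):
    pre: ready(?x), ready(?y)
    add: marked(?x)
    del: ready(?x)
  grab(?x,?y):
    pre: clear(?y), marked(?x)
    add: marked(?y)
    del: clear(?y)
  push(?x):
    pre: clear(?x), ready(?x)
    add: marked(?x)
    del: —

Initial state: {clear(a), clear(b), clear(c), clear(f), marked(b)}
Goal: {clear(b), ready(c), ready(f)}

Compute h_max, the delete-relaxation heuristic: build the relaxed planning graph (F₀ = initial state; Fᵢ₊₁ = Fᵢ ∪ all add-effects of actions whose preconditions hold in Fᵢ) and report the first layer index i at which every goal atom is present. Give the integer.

1

F0 = init (5 atoms)
F1 = F0 ∪ {marked(a), marked(c), marked(f), ready(a), ready(b), ready(c), ready(f)}  (12 atoms)
goal ⊆ F1  ⇒  h_max = 1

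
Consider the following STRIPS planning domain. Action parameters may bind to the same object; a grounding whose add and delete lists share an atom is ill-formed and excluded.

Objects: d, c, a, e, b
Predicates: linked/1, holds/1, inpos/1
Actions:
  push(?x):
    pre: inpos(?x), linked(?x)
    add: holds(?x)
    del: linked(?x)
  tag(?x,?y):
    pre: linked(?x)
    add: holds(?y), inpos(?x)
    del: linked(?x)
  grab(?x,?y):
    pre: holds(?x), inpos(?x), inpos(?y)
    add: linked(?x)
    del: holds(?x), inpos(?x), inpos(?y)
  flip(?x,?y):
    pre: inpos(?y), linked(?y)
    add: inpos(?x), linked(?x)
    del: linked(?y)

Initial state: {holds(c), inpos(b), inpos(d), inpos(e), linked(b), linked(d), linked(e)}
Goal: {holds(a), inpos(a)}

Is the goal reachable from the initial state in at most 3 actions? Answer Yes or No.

1. tag(d,a)  →  {holds(a), holds(c), inpos(b), inpos(d), inpos(e), linked(b), linked(e)}
2. flip(a,e)  →  {holds(a), holds(c), inpos(a), inpos(b), inpos(d), inpos(e), linked(a), linked(b)}
optimal plan length = 2; 2 ≤ 3

Yes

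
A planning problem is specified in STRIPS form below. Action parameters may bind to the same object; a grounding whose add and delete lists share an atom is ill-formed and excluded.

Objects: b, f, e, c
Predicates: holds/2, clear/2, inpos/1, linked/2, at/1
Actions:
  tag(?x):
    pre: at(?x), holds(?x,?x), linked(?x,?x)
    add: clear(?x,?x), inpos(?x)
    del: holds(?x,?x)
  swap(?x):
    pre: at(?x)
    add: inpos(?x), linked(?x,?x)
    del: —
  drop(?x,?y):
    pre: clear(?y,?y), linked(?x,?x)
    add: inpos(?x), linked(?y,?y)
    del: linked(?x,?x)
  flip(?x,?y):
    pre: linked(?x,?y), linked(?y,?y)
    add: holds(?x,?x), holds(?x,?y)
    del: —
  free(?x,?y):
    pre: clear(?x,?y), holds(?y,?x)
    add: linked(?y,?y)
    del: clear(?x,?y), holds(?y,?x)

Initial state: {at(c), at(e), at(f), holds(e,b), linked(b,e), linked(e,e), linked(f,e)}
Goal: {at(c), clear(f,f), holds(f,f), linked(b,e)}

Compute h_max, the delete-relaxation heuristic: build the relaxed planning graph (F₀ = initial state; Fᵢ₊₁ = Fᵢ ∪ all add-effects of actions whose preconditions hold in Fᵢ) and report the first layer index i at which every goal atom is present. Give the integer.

2

F0 = init (7 atoms)
F1 = F0 ∪ {holds(b,b), holds(b,e), holds(e,e), holds(f,e), holds(f,f), inpos(c), inpos(e), inpos(f), linked(c,c), linked(f,f)}  (17 atoms)
F2 = F1 ∪ {clear(e,e), clear(f,f), holds(c,c)}  (20 atoms)
goal ⊆ F2  ⇒  h_max = 2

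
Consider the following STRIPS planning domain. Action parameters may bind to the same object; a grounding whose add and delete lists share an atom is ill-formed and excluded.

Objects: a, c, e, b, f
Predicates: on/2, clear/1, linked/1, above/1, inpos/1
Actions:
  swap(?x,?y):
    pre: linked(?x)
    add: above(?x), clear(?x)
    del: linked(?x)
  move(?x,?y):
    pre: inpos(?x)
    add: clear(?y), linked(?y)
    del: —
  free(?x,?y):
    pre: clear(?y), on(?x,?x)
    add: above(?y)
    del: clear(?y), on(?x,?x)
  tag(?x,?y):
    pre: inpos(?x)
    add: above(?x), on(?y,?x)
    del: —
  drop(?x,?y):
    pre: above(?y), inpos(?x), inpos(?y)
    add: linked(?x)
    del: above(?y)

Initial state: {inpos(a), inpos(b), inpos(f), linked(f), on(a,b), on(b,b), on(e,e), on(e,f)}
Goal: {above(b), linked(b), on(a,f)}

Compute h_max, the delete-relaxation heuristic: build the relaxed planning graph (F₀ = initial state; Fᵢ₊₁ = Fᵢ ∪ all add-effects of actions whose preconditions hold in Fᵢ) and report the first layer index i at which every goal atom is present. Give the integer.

F0 = init (8 atoms)
F1 = F0 ∪ {above(a), above(b), above(f), clear(a), clear(b), clear(c), clear(e), clear(f), linked(a), linked(b), linked(c), linked(e), on(a,a), on(a,f), on(b,a), on(b,f), on(c,a), on(c,b), on(c,f), on(e,a), on(e,b), on(f,a), on(f,b), on(f,f)}  (32 atoms)
goal ⊆ F1  ⇒  h_max = 1

1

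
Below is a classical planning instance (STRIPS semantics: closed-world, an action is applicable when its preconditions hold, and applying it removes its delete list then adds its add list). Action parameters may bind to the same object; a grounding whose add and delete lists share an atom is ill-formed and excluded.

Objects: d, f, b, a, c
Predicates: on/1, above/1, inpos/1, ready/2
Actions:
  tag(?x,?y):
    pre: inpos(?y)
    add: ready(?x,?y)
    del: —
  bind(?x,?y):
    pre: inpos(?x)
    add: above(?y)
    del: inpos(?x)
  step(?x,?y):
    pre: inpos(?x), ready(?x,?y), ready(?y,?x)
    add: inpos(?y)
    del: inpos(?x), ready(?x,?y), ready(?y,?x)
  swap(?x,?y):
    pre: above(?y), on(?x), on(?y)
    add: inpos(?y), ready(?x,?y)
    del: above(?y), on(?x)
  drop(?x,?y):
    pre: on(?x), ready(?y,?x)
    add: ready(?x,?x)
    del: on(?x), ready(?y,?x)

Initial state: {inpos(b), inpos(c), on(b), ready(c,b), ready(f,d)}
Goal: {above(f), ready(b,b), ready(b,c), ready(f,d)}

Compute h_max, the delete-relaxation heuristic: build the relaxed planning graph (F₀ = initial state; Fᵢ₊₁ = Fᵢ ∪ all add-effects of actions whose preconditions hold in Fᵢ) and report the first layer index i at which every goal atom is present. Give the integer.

F0 = init (5 atoms)
F1 = F0 ∪ {above(a), above(b), above(c), above(d), above(f), ready(a,b), ready(a,c), ready(b,b), ready(b,c), ready(c,c), ready(d,b), ready(d,c), ready(f,b), ready(f,c)}  (19 atoms)
goal ⊆ F1  ⇒  h_max = 1

1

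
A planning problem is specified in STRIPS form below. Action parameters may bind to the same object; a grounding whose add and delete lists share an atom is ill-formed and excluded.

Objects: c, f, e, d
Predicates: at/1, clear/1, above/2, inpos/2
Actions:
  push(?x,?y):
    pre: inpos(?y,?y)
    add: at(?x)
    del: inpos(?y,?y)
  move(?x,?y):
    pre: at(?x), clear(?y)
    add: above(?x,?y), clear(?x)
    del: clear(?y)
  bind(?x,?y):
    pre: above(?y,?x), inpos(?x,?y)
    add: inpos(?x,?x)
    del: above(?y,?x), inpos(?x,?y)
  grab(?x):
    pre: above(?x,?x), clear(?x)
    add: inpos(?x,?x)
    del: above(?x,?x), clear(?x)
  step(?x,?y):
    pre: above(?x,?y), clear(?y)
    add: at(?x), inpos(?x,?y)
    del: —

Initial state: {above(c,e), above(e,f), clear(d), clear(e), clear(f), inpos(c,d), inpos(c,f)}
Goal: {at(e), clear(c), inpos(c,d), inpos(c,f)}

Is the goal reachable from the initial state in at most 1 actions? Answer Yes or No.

No

1. step(c,e)  →  {above(c,e), above(e,f), at(c), clear(d), clear(e), clear(f), inpos(c,d), inpos(c,e), inpos(c,f)}
2. move(c,e)  →  {above(c,e), above(e,f), at(c), clear(c), clear(d), clear(f), inpos(c,d), inpos(c,e), inpos(c,f)}
3. step(e,f)  →  {above(c,e), above(e,f), at(c), at(e), clear(c), clear(d), clear(f), inpos(c,d), inpos(c,e), inpos(c,f), inpos(e,f)}
optimal plan length = 3; 3 > 1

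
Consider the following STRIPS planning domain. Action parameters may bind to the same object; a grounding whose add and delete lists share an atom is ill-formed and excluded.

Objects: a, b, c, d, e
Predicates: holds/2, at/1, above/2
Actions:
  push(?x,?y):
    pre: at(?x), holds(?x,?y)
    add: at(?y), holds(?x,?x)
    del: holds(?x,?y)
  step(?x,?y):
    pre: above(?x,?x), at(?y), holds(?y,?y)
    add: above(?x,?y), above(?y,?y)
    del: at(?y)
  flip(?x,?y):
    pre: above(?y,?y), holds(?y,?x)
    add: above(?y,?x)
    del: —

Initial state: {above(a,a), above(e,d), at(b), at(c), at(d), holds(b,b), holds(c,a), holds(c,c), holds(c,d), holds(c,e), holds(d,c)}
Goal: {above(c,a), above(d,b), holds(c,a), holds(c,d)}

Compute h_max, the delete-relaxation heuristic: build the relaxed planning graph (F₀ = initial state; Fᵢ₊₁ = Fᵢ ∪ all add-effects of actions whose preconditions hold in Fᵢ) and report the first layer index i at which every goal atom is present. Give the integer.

3

F0 = init (11 atoms)
F1 = F0 ∪ {above(a,b), above(a,c), above(b,b), above(c,c), at(a), at(e), holds(d,d)}  (18 atoms)
F2 = F1 ∪ {above(a,d), above(b,c), above(b,d), above(c,a), above(c,b), above(c,d), above(c,e), above(d,d)}  (26 atoms)
F3 = F2 ∪ {above(d,b), above(d,c)}  (28 atoms)
goal ⊆ F3  ⇒  h_max = 3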